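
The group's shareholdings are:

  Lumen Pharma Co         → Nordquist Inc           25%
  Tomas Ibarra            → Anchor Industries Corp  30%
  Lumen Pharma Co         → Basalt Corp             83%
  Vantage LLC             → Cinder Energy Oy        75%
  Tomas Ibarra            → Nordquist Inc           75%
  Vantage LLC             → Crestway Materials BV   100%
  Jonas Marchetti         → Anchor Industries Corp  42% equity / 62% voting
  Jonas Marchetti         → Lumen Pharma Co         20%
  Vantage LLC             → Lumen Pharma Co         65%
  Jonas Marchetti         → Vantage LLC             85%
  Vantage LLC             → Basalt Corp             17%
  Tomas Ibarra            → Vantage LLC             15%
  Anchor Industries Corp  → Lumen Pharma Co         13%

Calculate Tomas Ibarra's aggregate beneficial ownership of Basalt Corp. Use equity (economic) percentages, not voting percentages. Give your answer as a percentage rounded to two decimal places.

Tomas reaches Basalt along 3 paths.
Via Vantage: 15% × 17% = 2.55%.
Via Anchor → Lumen: 30% × 13% × 83% = 3.237%.
Via Vantage → Lumen: 15% × 65% × 83% = 8.0925%.
Total: 2.55% + 3.237% + 8.0925% = 13.8795%.
Rounded: 13.88%.

13.88%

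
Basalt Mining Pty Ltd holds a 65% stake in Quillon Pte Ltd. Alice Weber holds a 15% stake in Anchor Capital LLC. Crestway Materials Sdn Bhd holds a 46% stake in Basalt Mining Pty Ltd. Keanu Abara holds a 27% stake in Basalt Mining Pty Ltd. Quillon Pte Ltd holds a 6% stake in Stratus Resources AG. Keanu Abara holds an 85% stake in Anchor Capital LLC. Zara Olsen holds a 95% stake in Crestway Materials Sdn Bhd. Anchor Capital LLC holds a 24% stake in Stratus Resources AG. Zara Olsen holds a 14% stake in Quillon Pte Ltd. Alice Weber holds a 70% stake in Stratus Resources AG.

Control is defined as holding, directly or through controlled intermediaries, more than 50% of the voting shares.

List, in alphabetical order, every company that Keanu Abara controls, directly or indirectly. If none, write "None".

Keanu holds 85% of Anchor, so Keanu controls Anchor.
No other company's threshold is met.

Anchor Capital LLC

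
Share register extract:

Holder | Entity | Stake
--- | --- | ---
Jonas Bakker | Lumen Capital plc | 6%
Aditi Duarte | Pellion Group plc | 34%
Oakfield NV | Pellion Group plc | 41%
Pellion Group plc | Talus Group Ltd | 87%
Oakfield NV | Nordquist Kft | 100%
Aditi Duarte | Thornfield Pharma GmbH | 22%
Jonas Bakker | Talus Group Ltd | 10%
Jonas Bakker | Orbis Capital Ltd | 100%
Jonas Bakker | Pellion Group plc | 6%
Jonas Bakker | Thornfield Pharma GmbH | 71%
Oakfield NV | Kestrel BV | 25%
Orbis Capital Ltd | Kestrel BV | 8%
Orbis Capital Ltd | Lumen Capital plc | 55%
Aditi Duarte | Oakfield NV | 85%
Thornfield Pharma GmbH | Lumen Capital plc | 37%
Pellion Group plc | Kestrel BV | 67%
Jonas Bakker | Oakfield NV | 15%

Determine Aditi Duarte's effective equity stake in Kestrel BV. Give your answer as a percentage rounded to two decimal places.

67.38%

Aditi reaches Kestrel along 3 paths.
Via Oakfield: 85% × 25% = 21.25%.
Via Pellion: 34% × 67% = 22.78%.
Via Oakfield → Pellion: 85% × 41% × 67% = 23.3495%.
Total: 21.25% + 22.78% + 23.3495% = 67.3795%.
Rounded: 67.38%.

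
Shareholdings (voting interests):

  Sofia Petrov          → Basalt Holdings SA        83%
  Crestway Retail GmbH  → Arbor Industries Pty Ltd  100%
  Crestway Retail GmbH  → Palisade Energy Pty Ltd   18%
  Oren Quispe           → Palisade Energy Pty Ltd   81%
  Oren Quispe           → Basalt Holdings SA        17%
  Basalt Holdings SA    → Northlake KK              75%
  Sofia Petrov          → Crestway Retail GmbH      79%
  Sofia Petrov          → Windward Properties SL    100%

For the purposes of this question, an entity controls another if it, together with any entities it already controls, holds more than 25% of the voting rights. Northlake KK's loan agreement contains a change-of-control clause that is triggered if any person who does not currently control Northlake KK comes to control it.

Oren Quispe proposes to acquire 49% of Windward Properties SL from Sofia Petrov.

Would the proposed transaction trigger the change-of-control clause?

The purchase adds only to Oren's holdings (Sofia's stake shrinks), so Oren is the only person who could newly come to control Northlake.
Oren holds 81% of Palisade, so Oren controls Palisade.
Neither Oren nor any entity Oren controls holds any voting interest in Northlake.
So before the transaction, Oren does not control Northlake.
After the purchase, Oren holds 49% of Windward directly, and Sofia's stake falls to 51%.
Oren holds 49% of Windward, so Oren controls Windward.
After the transaction, neither Oren nor any entity Oren controls holds a voting interest in Northlake, so Oren still does not control it.
No new person acquires control, so the clause is not triggered.

No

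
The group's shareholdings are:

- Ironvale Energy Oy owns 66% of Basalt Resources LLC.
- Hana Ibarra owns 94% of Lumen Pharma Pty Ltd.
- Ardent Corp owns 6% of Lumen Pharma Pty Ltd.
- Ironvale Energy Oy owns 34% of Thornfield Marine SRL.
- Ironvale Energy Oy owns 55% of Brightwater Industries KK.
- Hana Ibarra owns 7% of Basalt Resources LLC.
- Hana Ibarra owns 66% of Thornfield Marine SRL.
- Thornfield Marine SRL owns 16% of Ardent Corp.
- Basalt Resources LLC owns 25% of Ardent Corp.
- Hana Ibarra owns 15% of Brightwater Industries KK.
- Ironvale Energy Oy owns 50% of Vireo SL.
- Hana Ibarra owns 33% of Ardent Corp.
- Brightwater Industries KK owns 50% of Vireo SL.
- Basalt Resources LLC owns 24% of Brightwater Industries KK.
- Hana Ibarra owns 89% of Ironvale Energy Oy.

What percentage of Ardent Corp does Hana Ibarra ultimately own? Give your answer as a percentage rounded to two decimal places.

Hana reaches Ardent along 5 paths.
Via Basalt: 7% × 25% = 1.75%.
Via Ironvale → Basalt: 89% × 66% × 25% = 14.685%.
Direct stake: 33% = 33%.
Via Thornfield: 66% × 16% = 10.56%.
Via Ironvale → Thornfield: 89% × 34% × 16% = 4.8416%.
Total: 1.75% + 14.685% + 33% + 10.56% + 4.8416% = 64.8366%.
Rounded: 64.84%.

64.84%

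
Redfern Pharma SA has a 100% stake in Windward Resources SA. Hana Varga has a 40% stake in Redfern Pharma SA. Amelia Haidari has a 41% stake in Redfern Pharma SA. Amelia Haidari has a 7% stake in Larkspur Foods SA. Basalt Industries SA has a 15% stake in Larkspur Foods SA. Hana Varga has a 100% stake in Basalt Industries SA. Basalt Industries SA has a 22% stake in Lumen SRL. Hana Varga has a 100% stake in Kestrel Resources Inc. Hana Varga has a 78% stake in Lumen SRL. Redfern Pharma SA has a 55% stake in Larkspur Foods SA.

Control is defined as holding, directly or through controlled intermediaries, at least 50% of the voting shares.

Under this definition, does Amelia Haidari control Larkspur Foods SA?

Amelia's largest direct stake is 41% in Redfern, which does not meet the threshold, so Amelia controls no company.
In Larkspur, Amelia's side holds only 7%, not ≥ 50%.
So Amelia does not control Larkspur.

No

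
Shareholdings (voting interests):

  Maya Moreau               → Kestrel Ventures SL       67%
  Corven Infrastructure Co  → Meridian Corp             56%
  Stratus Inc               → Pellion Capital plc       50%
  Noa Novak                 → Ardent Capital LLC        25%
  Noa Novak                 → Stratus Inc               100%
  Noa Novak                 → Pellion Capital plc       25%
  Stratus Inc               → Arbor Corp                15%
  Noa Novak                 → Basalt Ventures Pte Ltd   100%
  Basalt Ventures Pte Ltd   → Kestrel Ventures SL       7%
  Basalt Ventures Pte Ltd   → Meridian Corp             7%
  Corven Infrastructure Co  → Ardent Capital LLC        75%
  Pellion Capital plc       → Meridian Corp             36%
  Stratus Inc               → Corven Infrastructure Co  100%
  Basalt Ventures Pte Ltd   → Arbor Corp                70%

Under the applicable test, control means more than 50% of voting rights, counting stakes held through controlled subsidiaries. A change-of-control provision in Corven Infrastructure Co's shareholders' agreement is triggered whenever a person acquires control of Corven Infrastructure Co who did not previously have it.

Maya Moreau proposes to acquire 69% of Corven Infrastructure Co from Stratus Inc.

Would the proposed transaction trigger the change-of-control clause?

The purchase adds only to Maya's holdings (Stratus's stake shrinks), so Maya is the only person who could newly come to control Corven.
Maya holds 67% of Kestrel, so Maya controls Kestrel.
Neither Maya nor any entity Maya controls holds any voting interest in Corven.
So before the transaction, Maya does not control Corven.
After the purchase, Maya holds 69% of Corven directly, and Stratus's stake falls to 31%.
Maya holds 69% of Corven, so Maya controls Corven.
Maya did not control Corven before and does after, so the clause is triggered.

Yes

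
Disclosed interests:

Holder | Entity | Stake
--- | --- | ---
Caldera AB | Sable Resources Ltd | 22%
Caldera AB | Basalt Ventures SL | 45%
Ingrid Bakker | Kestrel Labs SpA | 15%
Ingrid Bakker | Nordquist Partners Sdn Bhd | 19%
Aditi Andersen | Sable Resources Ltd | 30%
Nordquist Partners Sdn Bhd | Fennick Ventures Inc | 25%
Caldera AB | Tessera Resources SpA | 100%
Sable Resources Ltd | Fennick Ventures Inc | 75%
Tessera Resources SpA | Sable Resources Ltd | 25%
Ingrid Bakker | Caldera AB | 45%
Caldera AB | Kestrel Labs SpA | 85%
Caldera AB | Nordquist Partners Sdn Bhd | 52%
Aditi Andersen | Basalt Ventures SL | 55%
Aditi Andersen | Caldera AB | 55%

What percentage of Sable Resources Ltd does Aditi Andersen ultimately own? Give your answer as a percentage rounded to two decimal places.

Aditi reaches Sable along 3 paths.
Direct stake: 30% = 30%.
Via Caldera: 55% × 22% = 12.1%.
Via Caldera → Tessera: 55% × 100% × 25% = 13.75%.
Total: 30% + 12.1% + 13.75% = 55.85%.

55.85%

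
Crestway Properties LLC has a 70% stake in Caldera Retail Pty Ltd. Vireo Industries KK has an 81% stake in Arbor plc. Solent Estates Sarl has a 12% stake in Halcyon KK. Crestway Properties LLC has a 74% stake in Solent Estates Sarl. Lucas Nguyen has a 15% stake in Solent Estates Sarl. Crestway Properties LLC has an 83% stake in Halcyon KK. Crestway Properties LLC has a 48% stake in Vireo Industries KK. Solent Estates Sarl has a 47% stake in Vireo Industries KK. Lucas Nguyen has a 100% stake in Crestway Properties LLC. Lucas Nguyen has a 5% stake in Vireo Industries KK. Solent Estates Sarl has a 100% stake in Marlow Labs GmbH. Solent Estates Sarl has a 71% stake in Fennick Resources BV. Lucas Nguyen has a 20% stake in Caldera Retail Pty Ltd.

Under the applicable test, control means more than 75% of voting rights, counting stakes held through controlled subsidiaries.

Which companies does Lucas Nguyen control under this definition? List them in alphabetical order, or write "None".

Lucas holds 100% of Crestway, so Lucas controls Crestway.
Lucas and Crestway together hold 20% + 70% = 90% of Caldera, so Lucas controls Caldera.
Lucas and Crestway together hold 15% + 74% = 89% of Solent, so Lucas controls Solent.
Crestway and Solent together hold 83% + 12% = 95% of Halcyon, so Lucas controls Halcyon.
Solent and Crestway and Lucas together hold 47% + 48% + 5% = 100% of Vireo, so Lucas controls Vireo.
Vireo holds 81% of Arbor, so Lucas controls Arbor.
Solent holds 100% of Marlow, so Lucas controls Marlow.
No other company's threshold is met.

Arbor plc, Caldera Retail Pty Ltd, Crestway Properties LLC, Halcyon KK, Marlow Labs GmbH, Solent Estates Sarl, Vireo Industries KK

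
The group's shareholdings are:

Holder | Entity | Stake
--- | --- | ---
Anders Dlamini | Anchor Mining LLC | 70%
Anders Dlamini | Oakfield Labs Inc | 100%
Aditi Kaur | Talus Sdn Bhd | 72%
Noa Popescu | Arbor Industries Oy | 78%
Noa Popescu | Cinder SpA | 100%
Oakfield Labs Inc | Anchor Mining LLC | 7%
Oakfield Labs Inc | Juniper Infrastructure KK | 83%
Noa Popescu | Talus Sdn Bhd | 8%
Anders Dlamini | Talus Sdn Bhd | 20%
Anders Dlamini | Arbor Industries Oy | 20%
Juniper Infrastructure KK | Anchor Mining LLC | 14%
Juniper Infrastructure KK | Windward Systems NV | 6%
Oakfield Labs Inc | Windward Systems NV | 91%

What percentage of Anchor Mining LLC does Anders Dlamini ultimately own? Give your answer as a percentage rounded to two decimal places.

88.62%

Anders reaches Anchor along 3 paths.
Via Oakfield: 100% × 7% = 7%.
Direct stake: 70% = 70%.
Via Oakfield → Juniper: 100% × 83% × 14% = 11.62%.
Total: 7% + 70% + 11.62% = 88.62%.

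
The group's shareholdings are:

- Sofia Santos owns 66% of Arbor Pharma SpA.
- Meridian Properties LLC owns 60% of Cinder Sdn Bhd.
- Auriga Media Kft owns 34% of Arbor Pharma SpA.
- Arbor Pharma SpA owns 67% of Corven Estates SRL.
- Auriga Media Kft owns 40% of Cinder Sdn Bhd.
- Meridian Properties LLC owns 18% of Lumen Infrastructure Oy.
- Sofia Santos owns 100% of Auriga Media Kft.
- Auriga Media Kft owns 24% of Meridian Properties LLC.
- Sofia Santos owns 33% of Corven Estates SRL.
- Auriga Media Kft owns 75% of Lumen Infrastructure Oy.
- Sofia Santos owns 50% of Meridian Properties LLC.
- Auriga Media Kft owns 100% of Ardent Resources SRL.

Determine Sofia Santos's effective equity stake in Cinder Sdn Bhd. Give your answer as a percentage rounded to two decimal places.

84.40%

Sofia reaches Cinder along 3 paths.
Via Meridian: 50% × 60% = 30%.
Via Auriga → Meridian: 100% × 24% × 60% = 14.4%.
Via Auriga: 100% × 40% = 40%.
Total: 30% + 14.4% + 40% = 84.4%.
Rounded: 84.40%.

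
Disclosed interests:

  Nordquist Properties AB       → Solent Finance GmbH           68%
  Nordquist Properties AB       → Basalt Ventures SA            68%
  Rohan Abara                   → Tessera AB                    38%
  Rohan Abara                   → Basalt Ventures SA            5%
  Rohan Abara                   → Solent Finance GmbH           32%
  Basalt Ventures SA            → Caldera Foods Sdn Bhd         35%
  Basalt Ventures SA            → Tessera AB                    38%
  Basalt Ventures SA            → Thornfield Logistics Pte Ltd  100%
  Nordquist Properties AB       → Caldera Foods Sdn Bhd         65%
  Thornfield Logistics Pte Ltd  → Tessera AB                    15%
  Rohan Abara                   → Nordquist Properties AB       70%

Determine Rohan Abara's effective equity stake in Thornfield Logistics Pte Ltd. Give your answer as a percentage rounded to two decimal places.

Rohan reaches Thornfield along 2 paths.
Via Basalt: 5% × 100% = 5%.
Via Nordquist → Basalt: 70% × 68% × 100% = 47.6%.
Total: 5% + 47.6% = 52.6%.
Rounded: 52.60%.

52.60%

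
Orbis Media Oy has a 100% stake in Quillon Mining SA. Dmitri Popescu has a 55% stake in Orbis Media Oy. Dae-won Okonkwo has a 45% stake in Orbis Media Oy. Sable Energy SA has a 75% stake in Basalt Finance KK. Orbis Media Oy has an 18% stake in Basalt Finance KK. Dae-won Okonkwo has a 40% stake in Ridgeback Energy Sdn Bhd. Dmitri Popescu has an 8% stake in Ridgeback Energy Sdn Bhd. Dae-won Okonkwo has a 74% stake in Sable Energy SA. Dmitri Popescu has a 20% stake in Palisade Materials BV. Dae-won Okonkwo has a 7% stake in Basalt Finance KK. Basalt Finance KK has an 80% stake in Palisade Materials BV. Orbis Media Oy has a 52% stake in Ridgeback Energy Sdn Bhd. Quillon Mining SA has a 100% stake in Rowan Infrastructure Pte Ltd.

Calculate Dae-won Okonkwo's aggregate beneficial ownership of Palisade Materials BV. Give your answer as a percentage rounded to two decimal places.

56.48%

Dae-won reaches Palisade along 3 paths.
Via Basalt: 7% × 80% = 5.6%.
Via Orbis → Basalt: 45% × 18% × 80% = 6.48%.
Via Sable → Basalt: 74% × 75% × 80% = 44.4%.
Total: 5.6% + 6.48% + 44.4% = 56.48%.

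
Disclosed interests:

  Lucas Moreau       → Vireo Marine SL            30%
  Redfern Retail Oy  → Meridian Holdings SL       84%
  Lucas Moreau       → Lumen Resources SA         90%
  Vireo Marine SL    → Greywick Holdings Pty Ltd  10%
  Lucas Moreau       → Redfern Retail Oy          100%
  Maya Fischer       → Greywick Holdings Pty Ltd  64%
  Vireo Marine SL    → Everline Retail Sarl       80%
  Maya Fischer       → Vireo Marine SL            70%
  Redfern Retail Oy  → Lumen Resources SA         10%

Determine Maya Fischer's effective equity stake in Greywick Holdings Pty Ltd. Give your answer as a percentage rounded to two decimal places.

Maya reaches Greywick along 2 paths.
Via Vireo: 70% × 10% = 7%.
Direct stake: 64% = 64%.
Total: 7% + 64% = 71%.
Rounded: 71.00%.

71.00%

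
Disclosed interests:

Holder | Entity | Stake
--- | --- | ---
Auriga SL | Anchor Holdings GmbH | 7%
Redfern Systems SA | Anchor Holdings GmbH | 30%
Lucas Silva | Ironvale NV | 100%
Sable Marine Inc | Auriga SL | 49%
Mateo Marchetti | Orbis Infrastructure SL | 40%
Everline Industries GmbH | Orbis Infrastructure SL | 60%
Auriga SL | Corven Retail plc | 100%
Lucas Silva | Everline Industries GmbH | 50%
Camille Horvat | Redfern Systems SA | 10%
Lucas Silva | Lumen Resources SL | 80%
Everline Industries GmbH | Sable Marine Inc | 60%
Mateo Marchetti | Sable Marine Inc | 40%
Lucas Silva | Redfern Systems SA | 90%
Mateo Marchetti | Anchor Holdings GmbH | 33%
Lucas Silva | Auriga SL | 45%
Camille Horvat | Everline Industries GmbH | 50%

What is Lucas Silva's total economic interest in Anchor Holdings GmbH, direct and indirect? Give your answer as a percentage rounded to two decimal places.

Lucas reaches Anchor along 3 paths.
Via Everline → Sable → Auriga: 50% × 60% × 49% × 7% = 1.029%.
Via Auriga: 45% × 7% = 3.15%.
Via Redfern: 90% × 30% = 27%.
Total: 1.029% + 3.15% + 27% = 31.179%.
Rounded: 31.18%.

31.18%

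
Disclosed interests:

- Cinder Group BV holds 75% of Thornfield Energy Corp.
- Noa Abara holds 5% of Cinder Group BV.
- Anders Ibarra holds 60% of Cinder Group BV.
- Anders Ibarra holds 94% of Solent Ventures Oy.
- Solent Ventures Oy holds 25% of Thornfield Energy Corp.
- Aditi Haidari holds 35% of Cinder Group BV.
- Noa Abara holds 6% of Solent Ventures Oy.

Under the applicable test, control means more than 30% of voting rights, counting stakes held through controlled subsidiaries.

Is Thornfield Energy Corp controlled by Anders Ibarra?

Anders holds 94% of Solent, so Anders controls Solent.
Anders holds 60% of Cinder, so Anders controls Cinder.
Solent and Cinder together hold 25% + 75% = 100% of Thornfield, so Anders controls Thornfield.

Yes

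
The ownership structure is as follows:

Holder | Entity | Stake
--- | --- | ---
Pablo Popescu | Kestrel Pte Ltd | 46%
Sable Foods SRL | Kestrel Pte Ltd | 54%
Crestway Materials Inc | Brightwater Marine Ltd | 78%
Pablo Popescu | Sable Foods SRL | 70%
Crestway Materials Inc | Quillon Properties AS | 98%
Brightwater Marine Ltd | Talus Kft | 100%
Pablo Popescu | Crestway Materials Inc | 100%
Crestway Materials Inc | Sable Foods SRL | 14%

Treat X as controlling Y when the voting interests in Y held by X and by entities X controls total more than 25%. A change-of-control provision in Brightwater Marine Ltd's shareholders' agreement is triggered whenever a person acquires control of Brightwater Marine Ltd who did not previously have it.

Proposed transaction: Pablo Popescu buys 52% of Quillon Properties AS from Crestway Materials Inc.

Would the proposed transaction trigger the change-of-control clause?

The purchase adds only to Pablo's holdings (Crestway's stake shrinks), so Pablo is the only person who could newly come to control Brightwater.
Pablo holds 100% of Crestway, so Pablo controls Crestway.
Crestway holds 78% of Brightwater, so Pablo controls Brightwater.
So Pablo already controls Brightwater before the transaction.
After the purchase, Pablo holds 52% of Quillon directly, and Crestway's stake falls to 46%.
Pablo controlled Brightwater already, so this is not a new person acquiring control; every other person's position is unchanged or reduced.
No new person acquires control, so the clause is not triggered.

No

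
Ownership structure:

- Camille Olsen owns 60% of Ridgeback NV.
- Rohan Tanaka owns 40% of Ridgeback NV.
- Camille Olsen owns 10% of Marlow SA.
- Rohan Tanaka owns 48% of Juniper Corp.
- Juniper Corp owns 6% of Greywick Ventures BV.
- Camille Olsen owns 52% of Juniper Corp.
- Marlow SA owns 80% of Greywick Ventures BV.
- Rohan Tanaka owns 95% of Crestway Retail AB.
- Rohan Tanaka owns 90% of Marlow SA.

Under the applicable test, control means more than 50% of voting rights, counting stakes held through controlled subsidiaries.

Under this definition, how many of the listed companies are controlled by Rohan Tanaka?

Rohan holds 90% of Marlow, so Rohan controls Marlow.
Rohan holds 95% of Crestway, so Rohan controls Crestway.
Marlow holds 80% of Greywick, so Rohan controls Greywick.
No other company's threshold is met.
Rohan controls 3 companies.

3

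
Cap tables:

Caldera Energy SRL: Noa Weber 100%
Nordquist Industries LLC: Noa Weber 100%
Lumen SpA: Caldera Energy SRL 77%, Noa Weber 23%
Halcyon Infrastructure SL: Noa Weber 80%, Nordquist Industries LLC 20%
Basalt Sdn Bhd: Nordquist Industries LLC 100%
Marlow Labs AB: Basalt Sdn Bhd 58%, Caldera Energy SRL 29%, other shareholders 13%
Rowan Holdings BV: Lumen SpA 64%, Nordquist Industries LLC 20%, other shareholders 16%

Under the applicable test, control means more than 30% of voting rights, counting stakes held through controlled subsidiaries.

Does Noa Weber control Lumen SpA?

Yes

Noa holds 100% of Caldera, so Noa controls Caldera.
Caldera and Noa together hold 77% + 23% = 100% of Lumen, so Noa controls Lumen.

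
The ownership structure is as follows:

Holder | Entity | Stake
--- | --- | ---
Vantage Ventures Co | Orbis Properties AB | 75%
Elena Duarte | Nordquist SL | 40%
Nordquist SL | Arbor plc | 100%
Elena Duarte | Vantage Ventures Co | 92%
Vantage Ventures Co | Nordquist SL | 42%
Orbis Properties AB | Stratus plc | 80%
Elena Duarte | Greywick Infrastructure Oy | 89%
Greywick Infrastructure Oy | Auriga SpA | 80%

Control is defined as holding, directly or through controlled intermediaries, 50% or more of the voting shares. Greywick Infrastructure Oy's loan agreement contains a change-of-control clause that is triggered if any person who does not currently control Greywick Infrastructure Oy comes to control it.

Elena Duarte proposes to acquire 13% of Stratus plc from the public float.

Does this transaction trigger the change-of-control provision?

The purchase changes only Elena's holdings, so Elena is the only person who could newly come to control Greywick.
Elena holds 89% of Greywick, so Elena controls Greywick.
So Elena already controls Greywick before the transaction.
After the purchase, Elena holds 13% of Stratus directly.
Elena controlled Greywick already, so this is not a new person acquiring control; every other person's position is unchanged or reduced.
No new person acquires control, so the clause is not triggered.

No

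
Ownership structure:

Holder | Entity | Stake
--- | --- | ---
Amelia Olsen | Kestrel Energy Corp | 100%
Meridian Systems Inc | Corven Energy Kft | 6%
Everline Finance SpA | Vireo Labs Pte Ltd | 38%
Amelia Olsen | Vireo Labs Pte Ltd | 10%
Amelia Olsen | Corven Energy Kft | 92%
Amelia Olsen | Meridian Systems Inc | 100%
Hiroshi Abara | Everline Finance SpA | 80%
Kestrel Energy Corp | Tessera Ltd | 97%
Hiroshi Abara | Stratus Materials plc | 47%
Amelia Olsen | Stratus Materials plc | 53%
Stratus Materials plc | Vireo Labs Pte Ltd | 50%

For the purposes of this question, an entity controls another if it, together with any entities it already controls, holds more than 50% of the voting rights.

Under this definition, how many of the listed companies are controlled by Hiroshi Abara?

Hiroshi holds 80% of Everline, so Hiroshi controls Everline.
No other company's threshold is met.
Hiroshi controls 1 company.

1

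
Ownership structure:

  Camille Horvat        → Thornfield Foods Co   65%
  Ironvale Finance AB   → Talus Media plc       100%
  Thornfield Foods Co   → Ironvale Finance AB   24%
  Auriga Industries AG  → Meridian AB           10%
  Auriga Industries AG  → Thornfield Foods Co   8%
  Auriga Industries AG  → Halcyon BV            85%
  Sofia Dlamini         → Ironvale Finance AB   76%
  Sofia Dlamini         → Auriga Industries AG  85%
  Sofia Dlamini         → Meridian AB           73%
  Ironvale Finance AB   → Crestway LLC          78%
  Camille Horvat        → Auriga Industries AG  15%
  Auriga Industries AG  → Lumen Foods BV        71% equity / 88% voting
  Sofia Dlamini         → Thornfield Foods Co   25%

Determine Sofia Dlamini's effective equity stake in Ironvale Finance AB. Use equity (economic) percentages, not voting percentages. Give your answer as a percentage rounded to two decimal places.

83.63%

Sofia reaches Ironvale along 3 paths.
Direct stake: 76% = 76%.
Via Auriga → Thornfield: 85% × 8% × 24% = 1.632%.
Via Thornfield: 25% × 24% = 6%.
Total: 76% + 1.632% + 6% = 83.632%.
Rounded: 83.63%.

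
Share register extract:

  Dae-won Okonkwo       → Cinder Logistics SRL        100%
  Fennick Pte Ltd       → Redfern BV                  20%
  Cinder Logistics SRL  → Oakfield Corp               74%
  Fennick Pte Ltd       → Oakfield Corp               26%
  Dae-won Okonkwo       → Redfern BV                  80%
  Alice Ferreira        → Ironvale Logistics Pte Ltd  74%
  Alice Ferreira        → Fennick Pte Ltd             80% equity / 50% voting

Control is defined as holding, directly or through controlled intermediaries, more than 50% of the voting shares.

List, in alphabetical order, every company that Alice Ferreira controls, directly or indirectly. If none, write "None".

Alice holds 74% of Ironvale, so Alice controls Ironvale.
No other company's threshold is met.

Ironvale Logistics Pte Ltd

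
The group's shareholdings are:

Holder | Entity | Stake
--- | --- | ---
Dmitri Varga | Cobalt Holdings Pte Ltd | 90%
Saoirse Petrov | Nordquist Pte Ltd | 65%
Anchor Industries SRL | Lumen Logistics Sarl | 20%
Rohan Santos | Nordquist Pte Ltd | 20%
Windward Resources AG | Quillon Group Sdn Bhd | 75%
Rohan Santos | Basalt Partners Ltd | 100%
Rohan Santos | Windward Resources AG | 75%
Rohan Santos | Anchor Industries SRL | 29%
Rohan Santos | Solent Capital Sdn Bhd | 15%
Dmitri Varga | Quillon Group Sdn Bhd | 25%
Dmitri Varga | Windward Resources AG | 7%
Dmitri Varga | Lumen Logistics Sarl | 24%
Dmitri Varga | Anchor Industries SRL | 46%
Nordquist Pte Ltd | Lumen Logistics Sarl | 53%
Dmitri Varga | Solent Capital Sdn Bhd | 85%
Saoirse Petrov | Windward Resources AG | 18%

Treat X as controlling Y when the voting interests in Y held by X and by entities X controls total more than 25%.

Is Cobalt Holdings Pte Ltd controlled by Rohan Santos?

Rohan holds 29% of Anchor, so Rohan controls Anchor.
Rohan holds 75% of Windward, so Rohan controls Windward.
Rohan holds 100% of Basalt, so Rohan controls Basalt.
Windward holds 75% of Quillon, so Rohan controls Quillon.
Neither Rohan nor any entity Rohan controls holds any voting interest in Cobalt.
So Rohan does not control Cobalt.

No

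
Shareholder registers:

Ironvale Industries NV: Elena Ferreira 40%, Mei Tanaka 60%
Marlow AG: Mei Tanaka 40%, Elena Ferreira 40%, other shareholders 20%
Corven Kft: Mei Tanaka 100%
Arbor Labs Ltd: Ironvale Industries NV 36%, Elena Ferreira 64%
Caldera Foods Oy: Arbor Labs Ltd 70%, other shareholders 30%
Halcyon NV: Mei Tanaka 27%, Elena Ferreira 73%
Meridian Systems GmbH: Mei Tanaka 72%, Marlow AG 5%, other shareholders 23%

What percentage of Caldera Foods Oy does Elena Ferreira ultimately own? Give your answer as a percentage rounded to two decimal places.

54.88%

Elena reaches Caldera along 2 paths.
Via Ironvale → Arbor: 40% × 36% × 70% = 10.08%.
Via Arbor: 64% × 70% = 44.8%.
Total: 10.08% + 44.8% = 54.88%.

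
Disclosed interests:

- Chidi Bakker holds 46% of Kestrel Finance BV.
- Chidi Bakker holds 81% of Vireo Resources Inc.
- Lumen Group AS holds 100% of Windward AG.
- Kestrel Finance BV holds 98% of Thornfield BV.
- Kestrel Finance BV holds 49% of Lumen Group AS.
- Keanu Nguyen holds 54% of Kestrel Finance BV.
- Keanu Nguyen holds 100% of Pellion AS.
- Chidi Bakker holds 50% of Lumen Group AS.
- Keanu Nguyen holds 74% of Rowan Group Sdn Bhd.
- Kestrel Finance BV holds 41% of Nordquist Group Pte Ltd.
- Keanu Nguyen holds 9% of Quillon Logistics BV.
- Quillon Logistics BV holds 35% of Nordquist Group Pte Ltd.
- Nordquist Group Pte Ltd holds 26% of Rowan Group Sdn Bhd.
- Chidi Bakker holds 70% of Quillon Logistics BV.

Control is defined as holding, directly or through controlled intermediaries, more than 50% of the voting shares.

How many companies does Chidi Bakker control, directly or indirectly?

2

Chidi holds 70% of Quillon, so Chidi controls Quillon.
Chidi holds 81% of Vireo, so Chidi controls Vireo.
No other company's threshold is met.
Chidi controls 2 companies.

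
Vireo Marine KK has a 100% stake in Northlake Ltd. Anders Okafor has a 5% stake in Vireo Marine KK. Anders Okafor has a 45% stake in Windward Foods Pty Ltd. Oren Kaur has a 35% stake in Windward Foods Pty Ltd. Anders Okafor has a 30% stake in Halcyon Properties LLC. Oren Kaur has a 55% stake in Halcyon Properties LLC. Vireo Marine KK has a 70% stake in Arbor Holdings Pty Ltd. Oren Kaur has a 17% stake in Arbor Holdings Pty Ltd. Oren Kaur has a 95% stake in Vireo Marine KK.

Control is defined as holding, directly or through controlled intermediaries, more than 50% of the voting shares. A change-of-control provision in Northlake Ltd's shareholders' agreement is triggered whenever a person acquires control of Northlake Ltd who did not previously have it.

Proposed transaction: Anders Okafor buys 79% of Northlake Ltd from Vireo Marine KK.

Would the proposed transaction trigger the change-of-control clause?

Yes

The purchase adds only to Anders's holdings (Vireo's stake shrinks), so Anders is the only person who could newly come to control Northlake.
Anders's largest direct stake is 45% in Windward, which does not meet the threshold, so Anders controls no company.
Neither Anders nor any entity Anders controls holds any voting interest in Northlake.
So before the transaction, Anders does not control Northlake.
After the purchase, Anders holds 79% of Northlake directly, and Vireo's stake falls to 21%.
Anders holds 79% of Northlake, so Anders controls Northlake.
Anders did not control Northlake before and does after, so the clause is triggered.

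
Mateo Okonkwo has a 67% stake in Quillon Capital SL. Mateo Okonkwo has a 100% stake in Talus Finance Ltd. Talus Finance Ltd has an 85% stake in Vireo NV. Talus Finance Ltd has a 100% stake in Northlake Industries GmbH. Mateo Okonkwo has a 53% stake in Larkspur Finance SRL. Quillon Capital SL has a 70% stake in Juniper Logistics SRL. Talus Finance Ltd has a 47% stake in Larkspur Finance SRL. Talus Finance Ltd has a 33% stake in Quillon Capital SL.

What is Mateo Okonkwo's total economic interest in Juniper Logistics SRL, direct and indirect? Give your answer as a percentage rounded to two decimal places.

70.00%

Mateo reaches Juniper along 2 paths.
Via Quillon: 67% × 70% = 46.9%.
Via Talus → Quillon: 100% × 33% × 70% = 23.1%.
Total: 46.9% + 23.1% = 70%.
Rounded: 70.00%.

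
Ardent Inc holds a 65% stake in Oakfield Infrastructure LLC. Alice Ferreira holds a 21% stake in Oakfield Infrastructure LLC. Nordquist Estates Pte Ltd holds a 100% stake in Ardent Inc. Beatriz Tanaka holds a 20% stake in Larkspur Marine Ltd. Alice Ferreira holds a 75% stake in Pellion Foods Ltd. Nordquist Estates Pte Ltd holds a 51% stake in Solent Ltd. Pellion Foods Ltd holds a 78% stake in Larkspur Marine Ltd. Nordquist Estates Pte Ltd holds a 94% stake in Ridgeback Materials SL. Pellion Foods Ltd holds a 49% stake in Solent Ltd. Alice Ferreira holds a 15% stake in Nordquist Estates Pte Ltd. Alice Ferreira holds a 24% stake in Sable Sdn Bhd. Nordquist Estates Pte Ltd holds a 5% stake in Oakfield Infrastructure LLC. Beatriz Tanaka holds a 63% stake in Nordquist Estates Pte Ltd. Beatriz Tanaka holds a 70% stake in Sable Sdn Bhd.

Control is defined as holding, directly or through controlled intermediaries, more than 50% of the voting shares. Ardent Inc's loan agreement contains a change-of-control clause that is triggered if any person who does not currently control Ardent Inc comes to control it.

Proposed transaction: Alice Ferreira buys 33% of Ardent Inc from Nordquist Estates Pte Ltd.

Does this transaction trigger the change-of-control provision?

No

The purchase adds only to Alice's holdings (Nordquist's stake shrinks), so Alice is the only person who could newly come to control Ardent.
Alice holds 75% of Pellion, so Alice controls Pellion.
Pellion holds 78% of Larkspur, so Alice controls Larkspur.
Neither Alice nor any entity Alice controls holds any voting interest in Ardent.
So before the transaction, Alice does not control Ardent.
After the purchase, Alice holds 33% of Ardent directly, and Nordquist's stake falls to 67%.
After the transaction, Alice's side holds 33% of Ardent, not > 50%, so Alice still does not control Ardent.
No new person acquires control, so the clause is not triggered.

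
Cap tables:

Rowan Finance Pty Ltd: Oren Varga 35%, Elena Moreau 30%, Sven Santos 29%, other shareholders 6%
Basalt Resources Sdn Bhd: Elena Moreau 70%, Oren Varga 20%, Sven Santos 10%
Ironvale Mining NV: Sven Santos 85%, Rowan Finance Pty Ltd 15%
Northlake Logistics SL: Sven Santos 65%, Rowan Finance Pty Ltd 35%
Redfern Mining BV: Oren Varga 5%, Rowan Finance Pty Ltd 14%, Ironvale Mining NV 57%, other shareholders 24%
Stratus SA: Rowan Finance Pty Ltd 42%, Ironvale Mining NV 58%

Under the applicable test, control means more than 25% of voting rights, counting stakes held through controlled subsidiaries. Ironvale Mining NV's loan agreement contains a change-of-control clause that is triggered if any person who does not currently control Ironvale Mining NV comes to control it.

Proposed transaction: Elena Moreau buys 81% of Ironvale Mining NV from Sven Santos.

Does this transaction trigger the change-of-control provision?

Yes

The purchase adds only to Elena's holdings (Sven's stake shrinks), so Elena is the only person who could newly come to control Ironvale.
Elena holds 30% of Rowan, so Elena controls Rowan.
Elena holds 70% of Basalt, so Elena controls Basalt.
Rowan holds 35% of Northlake, so Elena controls Northlake.
Rowan holds 42% of Stratus, so Elena controls Stratus.
In Ironvale, Elena's side holds only 15%, not > 25%.
So before the transaction, Elena does not control Ironvale.
After the purchase, Elena holds 81% of Ironvale directly, and Sven's stake falls to 4%.
Rowan and Elena together hold 15% + 81% = 96% of Ironvale, so Elena controls Ironvale.
Elena did not control Ironvale before and does after, so the clause is triggered.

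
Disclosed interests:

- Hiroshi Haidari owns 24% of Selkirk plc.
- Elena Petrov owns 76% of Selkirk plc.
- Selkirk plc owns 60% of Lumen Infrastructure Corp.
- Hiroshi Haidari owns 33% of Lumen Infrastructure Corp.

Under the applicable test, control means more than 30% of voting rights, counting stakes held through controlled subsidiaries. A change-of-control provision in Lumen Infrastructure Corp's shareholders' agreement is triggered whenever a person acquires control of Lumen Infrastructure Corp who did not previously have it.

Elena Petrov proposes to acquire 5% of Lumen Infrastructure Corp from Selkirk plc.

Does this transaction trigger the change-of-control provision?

No

The purchase adds only to Elena's holdings (Selkirk's stake shrinks), so Elena is the only person who could newly come to control Lumen.
Elena holds 76% of Selkirk, so Elena controls Selkirk.
Selkirk holds 60% of Lumen, so Elena controls Lumen.
So Elena already controls Lumen before the transaction.
After the purchase, Elena holds 5% of Lumen directly, and Selkirk's stake falls to 55%.
Elena controlled Lumen already, so this is not a new person acquiring control; every other person's position is unchanged or reduced.
No new person acquires control, so the clause is not triggered.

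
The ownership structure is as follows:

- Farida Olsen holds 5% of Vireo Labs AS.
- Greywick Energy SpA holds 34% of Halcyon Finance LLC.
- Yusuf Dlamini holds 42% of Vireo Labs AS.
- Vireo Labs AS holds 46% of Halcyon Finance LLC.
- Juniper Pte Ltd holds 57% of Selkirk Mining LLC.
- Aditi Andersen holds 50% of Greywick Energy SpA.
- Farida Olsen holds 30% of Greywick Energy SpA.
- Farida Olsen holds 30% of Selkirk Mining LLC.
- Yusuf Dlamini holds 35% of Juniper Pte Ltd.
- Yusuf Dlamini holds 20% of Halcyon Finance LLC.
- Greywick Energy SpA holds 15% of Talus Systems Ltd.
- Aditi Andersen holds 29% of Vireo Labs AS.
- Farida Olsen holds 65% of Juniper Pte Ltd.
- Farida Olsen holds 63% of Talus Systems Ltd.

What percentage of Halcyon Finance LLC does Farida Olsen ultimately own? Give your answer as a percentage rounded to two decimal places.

Farida reaches Halcyon along 2 paths.
Via Greywick: 30% × 34% = 10.2%.
Via Vireo: 5% × 46% = 2.3%.
Total: 10.2% + 2.3% = 12.5%.
Rounded: 12.50%.

12.50%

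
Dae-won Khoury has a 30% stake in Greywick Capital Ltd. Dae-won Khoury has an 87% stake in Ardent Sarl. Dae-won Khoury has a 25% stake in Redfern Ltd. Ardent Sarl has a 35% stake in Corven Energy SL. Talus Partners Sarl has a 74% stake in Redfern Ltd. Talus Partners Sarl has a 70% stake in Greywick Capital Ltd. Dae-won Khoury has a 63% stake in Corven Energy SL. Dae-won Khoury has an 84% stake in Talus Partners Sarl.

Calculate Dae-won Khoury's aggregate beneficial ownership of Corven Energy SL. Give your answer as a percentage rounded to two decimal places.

Dae-won reaches Corven along 2 paths.
Direct stake: 63% = 63%.
Via Ardent: 87% × 35% = 30.45%.
Total: 63% + 30.45% = 93.45%.

93.45%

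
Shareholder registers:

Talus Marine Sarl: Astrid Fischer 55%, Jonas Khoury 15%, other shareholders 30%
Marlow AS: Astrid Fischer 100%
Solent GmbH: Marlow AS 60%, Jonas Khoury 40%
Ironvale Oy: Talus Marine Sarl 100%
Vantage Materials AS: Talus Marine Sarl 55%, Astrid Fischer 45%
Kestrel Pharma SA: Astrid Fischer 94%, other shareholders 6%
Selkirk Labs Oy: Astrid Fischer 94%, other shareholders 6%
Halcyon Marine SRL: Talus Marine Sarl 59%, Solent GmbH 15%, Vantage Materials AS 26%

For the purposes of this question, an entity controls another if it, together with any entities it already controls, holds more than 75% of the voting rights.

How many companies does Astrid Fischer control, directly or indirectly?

3

Astrid holds 100% of Marlow, so Astrid controls Marlow.
Astrid holds 94% of Kestrel, so Astrid controls Kestrel.
Astrid holds 94% of Selkirk, so Astrid controls Selkirk.
No other company's threshold is met.
Astrid controls 3 companies.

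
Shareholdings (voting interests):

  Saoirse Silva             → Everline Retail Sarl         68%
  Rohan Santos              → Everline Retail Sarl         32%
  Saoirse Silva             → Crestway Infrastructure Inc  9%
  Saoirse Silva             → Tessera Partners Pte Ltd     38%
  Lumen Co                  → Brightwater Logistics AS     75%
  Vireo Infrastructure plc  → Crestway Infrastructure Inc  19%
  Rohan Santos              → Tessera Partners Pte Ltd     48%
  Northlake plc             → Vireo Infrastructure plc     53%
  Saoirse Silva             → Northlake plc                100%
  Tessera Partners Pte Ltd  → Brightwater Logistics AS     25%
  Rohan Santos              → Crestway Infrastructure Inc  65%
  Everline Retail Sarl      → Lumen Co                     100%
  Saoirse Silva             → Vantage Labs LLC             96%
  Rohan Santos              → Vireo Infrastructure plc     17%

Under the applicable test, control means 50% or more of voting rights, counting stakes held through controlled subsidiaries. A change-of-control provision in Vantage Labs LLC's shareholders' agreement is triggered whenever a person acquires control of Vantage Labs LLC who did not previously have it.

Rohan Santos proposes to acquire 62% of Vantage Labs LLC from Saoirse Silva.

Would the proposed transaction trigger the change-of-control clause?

Yes

The purchase adds only to Rohan's holdings (Saoirse's stake shrinks), so Rohan is the only person who could newly come to control Vantage.
Rohan holds 65% of Crestway, so Rohan controls Crestway.
Neither Rohan nor any entity Rohan controls holds any voting interest in Vantage.
So before the transaction, Rohan does not control Vantage.
After the purchase, Rohan holds 62% of Vantage directly, and Saoirse's stake falls to 34%.
Rohan holds 62% of Vantage, so Rohan controls Vantage.
Rohan did not control Vantage before and does after, so the clause is triggered.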